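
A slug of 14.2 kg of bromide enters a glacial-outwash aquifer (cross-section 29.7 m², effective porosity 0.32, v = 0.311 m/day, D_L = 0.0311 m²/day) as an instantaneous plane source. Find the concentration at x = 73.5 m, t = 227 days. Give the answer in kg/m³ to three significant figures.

For an instantaneous plane source, C(x,t) = M/(n_e·A·√(4πDt)) · exp(−(x−vt)²/(4Dt)), with n_e·A the pore (flow) area.
Plume center vt = 0.311 × 227 = 70.597 m, so the well at 73.5 m is 2.903 m downgradient of the peak.
√(4πDt) = 9.419 m, giving peak height M/(n_e·A·√(4πDt)) = 14.2/(0.32 × 29.7 × 9.419) = 0.1586 kg/m³.
(x−vt)²/(4Dt) = (2.903)²/(4 × 0.0311 × 227) = 0.2984; exp(−0.2984) = 0.7420.
C = 0.1586 × 0.7420 = 0.118 kg/m³.

0.118 kg/m³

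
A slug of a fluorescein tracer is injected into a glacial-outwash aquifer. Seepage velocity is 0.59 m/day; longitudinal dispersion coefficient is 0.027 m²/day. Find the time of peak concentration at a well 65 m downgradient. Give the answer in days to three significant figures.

110 days

For the 1D instantaneous-source solution, setting ∂C/∂t = 0 at fixed x gives v²t² + 2Dt − x² = 0, so t = (√(D² + v²x²) − D)/v².
√(D² + v²x²) = √(0.027² + 0.59² × 65²) = 38.35; v² = 0.3481.
t = (38.35 − 0.027)/0.3481 = 110 days (vs. the pure-advection estimate x/v = 110 d).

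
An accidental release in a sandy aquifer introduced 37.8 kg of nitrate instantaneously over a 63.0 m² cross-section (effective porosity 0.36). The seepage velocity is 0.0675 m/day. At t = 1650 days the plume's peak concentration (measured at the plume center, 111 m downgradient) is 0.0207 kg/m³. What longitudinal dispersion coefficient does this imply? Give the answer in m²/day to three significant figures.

0.313 m²/day

At the plume center C_max = M/(n_e·A·√(4πDt)), so D = M²/(4πt·(n_e·A·C_max)²).
n_e·A·C_max = 0.36 × 63.0 × 0.0207 = 0.4695 kg/m.
D = 37.8²/(4π × 1650 × 0.4695²) = 0.313 m²/day.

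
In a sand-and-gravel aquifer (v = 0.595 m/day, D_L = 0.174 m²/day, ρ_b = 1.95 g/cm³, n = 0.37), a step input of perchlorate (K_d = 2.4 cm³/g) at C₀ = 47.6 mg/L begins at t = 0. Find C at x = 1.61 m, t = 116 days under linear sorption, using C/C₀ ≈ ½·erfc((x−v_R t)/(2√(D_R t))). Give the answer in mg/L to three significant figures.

46.5 mg/L

Retardation factor R = 1 + ρ_b·K_d/n = 1 + 1.95 × 2.4/0.37 = 13.65.
Sorption retards both mechanisms: v_R = v/R = 0.04359 m/day, D_R = D/R = 0.01275 m²/day.
v_R·t = 0.04359 × 116 = 5.05644 m; 2√(D_R t) = 2.432 m; argument = (1.61 − 5.05644)/2.432 = -1.417.
C = C₀ × ½·erfc(-1.417) = 47.6 × 0.9775 = 46.5 mg/L.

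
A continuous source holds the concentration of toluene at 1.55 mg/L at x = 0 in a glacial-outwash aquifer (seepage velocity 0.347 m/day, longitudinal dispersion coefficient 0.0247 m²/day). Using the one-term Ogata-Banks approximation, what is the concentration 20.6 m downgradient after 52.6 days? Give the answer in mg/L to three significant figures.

0.113 mg/L

For a continuous step input, C/C₀ ≈ ½·erfc((x−vt)/(2√(Dt))).
vt = 0.347 × 52.6 = 18.2522 m and 2√(Dt) = 2√(0.0247 × 52.6) = 2.280 m.
Argument (x−vt)/(2√(Dt)) = (20.6 − 18.2522)/2.280 = 1.030; ½·erfc(1.030) = 0.07261.
C = 1.55 × 0.07261 = 0.113 mg/L.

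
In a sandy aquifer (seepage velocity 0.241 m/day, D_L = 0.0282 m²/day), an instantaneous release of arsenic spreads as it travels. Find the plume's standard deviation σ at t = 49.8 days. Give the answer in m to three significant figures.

Dispersive spreading gives a Gaussian with σ² = 2Dt; advection only shifts the center.
σ = √(2 × 0.0282 × 49.8) = 1.68 m.

1.68 m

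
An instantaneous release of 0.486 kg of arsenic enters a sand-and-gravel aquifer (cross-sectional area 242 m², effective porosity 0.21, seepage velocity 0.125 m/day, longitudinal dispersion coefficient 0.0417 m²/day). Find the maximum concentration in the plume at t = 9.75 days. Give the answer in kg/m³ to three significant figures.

The peak of an instantaneous 1D plume sits at x = vt; there the Gaussian factor is 1 and C_max = M/(n_e·A·√(4πDt)), where n_e·A is the pore area the mass is dissolved in.
√(4πDt) = √(4π × 0.0417 × 9.75) = 2.260 m, so C_max = 0.486/(0.21 × 242 × 2.260) = 0.00423 kg/m³.

0.00423 kg/m³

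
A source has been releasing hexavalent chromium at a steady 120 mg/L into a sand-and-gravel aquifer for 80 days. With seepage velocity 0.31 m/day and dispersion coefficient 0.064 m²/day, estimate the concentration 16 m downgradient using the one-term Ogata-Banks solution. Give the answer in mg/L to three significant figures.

120 mg/L

For a continuous step input, C/C₀ ≈ ½·erfc((x−vt)/(2√(Dt))).
vt = 0.31 × 80 = 24.8 m and 2√(Dt) = 2√(0.064 × 80) = 4.525 m.
Argument (x−vt)/(2√(Dt)) = (16 − 24.8)/4.525 = -1.945; ½·erfc(-1.945) = 0.9970.
C = 120 × 0.9970 = 120 mg/L.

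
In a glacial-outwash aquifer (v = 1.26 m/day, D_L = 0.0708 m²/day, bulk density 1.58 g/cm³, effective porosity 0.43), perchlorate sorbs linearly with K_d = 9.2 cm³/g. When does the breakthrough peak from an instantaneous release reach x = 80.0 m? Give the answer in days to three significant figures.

Retardation factor R = 1 + ρ_b·K_d/n = 1 + 1.58 × 9.2/0.43 = 34.80.
Sorption retards both mechanisms: v_R = v/R = 0.03621 m/day, D_R = D/R = 0.002034 m²/day.
Peak time from v_R²t² + 2D_R t − x² = 0: t = (√(D_R² + v_R²x²) − D_R)/v_R².
√(D_R² + v_R²x²) = √(0.002034² + 0.03621² × 80.0²) = 2.897; v_R² = 0.001311.
t = (2.897 − 0.002034)/0.001311 = 2210 days.

2210 days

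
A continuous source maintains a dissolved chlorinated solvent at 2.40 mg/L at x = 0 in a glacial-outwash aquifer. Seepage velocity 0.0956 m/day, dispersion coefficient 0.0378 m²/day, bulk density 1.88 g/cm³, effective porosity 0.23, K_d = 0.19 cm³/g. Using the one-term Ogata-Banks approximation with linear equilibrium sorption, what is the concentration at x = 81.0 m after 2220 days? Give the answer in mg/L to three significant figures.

1.45 mg/L

Retardation factor R = 1 + ρ_b·K_d/n = 1 + 1.88 × 0.19/0.23 = 2.553.
Sorption retards both mechanisms: v_R = v/R = 0.03745 m/day, D_R = D/R = 0.01481 m²/day.
v_R·t = 0.03745 × 2220 = 83.139 m; 2√(D_R t) = 11.47 m; argument = (81.0 − 83.139)/11.47 = -0.1865.
C = C₀ × ½·erfc(-0.1865) = 2.40 × 0.6040 = 1.45 mg/L.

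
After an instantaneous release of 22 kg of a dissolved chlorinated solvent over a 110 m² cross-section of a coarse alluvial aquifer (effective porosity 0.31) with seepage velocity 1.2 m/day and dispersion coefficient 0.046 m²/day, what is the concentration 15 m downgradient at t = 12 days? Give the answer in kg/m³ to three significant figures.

0.208 kg/m³

For an instantaneous plane source, C(x,t) = M/(n_e·A·√(4πDt)) · exp(−(x−vt)²/(4Dt)), with n_e·A the pore (flow) area.
Plume center vt = 1.2 × 12 = 14.4 m, so the well at 15 m is 0.6 m downgradient of the peak.
√(4πDt) = 2.634 m, giving peak height M/(n_e·A·√(4πDt)) = 22/(0.31 × 110 × 2.634) = 0.2449 kg/m³.
(x−vt)²/(4Dt) = (0.6)²/(4 × 0.046 × 12) = 0.1630; exp(−0.1630) = 0.8496.
C = 0.2449 × 0.8496 = 0.208 kg/m³.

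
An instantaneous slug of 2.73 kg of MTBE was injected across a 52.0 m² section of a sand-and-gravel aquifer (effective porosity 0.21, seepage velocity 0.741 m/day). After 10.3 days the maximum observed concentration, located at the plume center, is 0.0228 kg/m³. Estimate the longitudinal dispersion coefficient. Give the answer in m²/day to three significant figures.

At the plume center C_max = M/(n_e·A·√(4πDt)), so D = M²/(4πt·(n_e·A·C_max)²).
n_e·A·C_max = 0.21 × 52.0 × 0.0228 = 0.2490 kg/m.
D = 2.73²/(4π × 10.3 × 0.2490²) = 0.929 m²/day.

0.929 m²/day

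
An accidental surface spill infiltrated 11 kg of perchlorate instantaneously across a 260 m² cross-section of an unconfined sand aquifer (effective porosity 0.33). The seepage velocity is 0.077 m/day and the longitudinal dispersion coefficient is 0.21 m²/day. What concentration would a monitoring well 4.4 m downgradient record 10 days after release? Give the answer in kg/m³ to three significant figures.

0.00520 kg/m³

For an instantaneous plane source, C(x,t) = M/(n_e·A·√(4πDt)) · exp(−(x−vt)²/(4Dt)), with n_e·A the pore (flow) area.
Plume center vt = 0.077 × 10 = 0.77 m, so the well at 4.4 m is 3.63 m downgradient of the peak.
√(4πDt) = 5.137 m, giving peak height M/(n_e·A·√(4πDt)) = 11/(0.33 × 260 × 5.137) = 0.02496 kg/m³.
(x−vt)²/(4Dt) = (3.63)²/(4 × 0.21 × 10) = 1.569; exp(−1.569) = 0.2083.
C = 0.02496 × 0.2083 = 0.00520 kg/m³.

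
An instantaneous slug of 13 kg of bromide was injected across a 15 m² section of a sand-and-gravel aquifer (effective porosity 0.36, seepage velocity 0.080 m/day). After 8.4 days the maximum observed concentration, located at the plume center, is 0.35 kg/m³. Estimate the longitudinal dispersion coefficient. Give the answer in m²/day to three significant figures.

0.448 m²/day

At the plume center C_max = M/(n_e·A·√(4πDt)), so D = M²/(4πt·(n_e·A·C_max)²).
n_e·A·C_max = 0.36 × 15 × 0.35 = 1.890 kg/m.
D = 13²/(4π × 8.4 × 1.890²) = 0.448 m²/day.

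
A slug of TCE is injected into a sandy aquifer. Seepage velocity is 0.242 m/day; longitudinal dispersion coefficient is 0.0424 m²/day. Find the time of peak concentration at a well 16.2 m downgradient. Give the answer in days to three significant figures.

For the 1D instantaneous-source solution, setting ∂C/∂t = 0 at fixed x gives v²t² + 2Dt − x² = 0, so t = (√(D² + v²x²) − D)/v².
√(D² + v²x²) = √(0.0424² + 0.242² × 16.2²) = 3.921; v² = 0.058564.
t = (3.921 − 0.0424)/0.058564 = 66.2 days (vs. the pure-advection estimate x/v = 66.9 d).

66.2 days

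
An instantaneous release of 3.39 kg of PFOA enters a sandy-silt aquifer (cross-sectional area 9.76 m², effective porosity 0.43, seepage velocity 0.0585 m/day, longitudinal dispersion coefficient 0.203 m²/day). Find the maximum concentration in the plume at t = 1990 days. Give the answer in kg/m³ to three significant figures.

The peak of an instantaneous 1D plume sits at x = vt; there the Gaussian factor is 1 and C_max = M/(n_e·A·√(4πDt)), where n_e·A is the pore area the mass is dissolved in.
√(4πDt) = √(4π × 0.203 × 1990) = 71.25 m, so C_max = 3.39/(0.43 × 9.76 × 71.25) = 0.0113 kg/m³.

0.0113 kg/m³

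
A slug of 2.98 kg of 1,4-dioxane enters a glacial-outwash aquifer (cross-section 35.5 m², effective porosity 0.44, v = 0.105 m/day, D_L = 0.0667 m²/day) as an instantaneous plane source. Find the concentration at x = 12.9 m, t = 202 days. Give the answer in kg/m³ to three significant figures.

0.00407 kg/m³

For an instantaneous plane source, C(x,t) = M/(n_e·A·√(4πDt)) · exp(−(x−vt)²/(4Dt)), with n_e·A the pore (flow) area.
Plume center vt = 0.105 × 202 = 21.21 m, so the well at 12.9 m is 8.31 m upgradient of the peak.
√(4πDt) = 13.01 m, giving peak height M/(n_e·A·√(4πDt)) = 2.98/(0.44 × 35.5 × 13.01) = 0.01466 kg/m³.
(x−vt)²/(4Dt) = (-8.31)²/(4 × 0.0667 × 202) = 1.281; exp(−1.281) = 0.2778.
C = 0.01466 × 0.2778 = 0.00407 kg/m³.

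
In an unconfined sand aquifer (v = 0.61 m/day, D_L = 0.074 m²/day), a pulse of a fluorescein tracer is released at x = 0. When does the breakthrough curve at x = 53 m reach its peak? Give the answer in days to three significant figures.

For the 1D instantaneous-source solution, setting ∂C/∂t = 0 at fixed x gives v²t² + 2Dt − x² = 0, so t = (√(D² + v²x²) − D)/v².
√(D² + v²x²) = √(0.074² + 0.61² × 53²) = 32.33; v² = 0.3721.
t = (32.33 − 0.074)/0.3721 = 86.7 days (vs. the pure-advection estimate x/v = 86.9 d).

86.7 days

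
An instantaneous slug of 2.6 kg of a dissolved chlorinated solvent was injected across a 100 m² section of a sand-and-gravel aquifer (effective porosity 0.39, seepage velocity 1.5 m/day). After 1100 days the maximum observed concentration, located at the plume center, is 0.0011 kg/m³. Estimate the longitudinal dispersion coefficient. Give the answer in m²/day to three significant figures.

0.266 m²/day

At the plume center C_max = M/(n_e·A·√(4πDt)), so D = M²/(4πt·(n_e·A·C_max)²).
n_e·A·C_max = 0.39 × 100 × 0.0011 = 0.04290 kg/m.
D = 2.6²/(4π × 1100 × 0.04290²) = 0.266 m²/day.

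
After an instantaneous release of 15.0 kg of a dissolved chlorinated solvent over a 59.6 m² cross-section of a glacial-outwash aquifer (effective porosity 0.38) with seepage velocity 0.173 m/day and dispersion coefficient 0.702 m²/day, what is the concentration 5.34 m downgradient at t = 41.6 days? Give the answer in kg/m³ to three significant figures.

0.0336 kg/m³

For an instantaneous plane source, C(x,t) = M/(n_e·A·√(4πDt)) · exp(−(x−vt)²/(4Dt)), with n_e·A the pore (flow) area.
Plume center vt = 0.173 × 41.6 = 7.1968 m, so the well at 5.34 m is 1.8568 m upgradient of the peak.
√(4πDt) = 19.16 m, giving peak height M/(n_e·A·√(4πDt)) = 15.0/(0.38 × 59.6 × 19.16) = 0.03457 kg/m³.
(x−vt)²/(4Dt) = (-1.8568)²/(4 × 0.702 × 41.6) = 0.02951; exp(−0.02951) = 0.9709.
C = 0.03457 × 0.9709 = 0.0336 kg/m³.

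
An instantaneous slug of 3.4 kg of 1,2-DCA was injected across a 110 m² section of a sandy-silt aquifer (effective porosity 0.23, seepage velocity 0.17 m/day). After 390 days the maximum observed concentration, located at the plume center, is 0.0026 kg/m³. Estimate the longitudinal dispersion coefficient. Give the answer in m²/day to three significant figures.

0.545 m²/day

At the plume center C_max = M/(n_e·A·√(4πDt)), so D = M²/(4πt·(n_e·A·C_max)²).
n_e·A·C_max = 0.23 × 110 × 0.0026 = 0.06578 kg/m.
D = 3.4²/(4π × 390 × 0.06578²) = 0.545 m²/day.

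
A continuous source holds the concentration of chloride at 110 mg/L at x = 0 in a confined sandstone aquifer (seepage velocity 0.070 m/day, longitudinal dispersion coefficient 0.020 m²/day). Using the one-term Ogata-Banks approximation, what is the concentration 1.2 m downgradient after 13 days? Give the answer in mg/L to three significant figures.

For a continuous step input, C/C₀ ≈ ½·erfc((x−vt)/(2√(Dt))).
vt = 0.070 × 13 = 0.91 m and 2√(Dt) = 2√(0.020 × 13) = 1.020 m.
Argument (x−vt)/(2√(Dt)) = (1.2 − 0.91)/1.020 = 0.2843; ½·erfc(0.2843) = 0.3438.
C = 110 × 0.3438 = 37.8 mg/L.

37.8 mg/L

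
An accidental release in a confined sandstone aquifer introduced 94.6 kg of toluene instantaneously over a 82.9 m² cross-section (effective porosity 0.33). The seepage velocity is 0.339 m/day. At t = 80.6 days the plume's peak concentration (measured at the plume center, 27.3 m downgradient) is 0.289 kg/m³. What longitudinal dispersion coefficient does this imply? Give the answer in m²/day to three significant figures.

At the plume center C_max = M/(n_e·A·√(4πDt)), so D = M²/(4πt·(n_e·A·C_max)²).
n_e·A·C_max = 0.33 × 82.9 × 0.289 = 7.906 kg/m.
D = 94.6²/(4π × 80.6 × 7.906²) = 0.141 m²/day.

0.141 m²/day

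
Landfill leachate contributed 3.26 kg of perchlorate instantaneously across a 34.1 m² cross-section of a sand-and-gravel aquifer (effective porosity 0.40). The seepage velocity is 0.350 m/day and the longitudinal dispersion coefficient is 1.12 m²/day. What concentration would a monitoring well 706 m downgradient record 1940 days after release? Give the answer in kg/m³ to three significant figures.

0.00133 kg/m³

For an instantaneous plane source, C(x,t) = M/(n_e·A·√(4πDt)) · exp(−(x−vt)²/(4Dt)), with n_e·A the pore (flow) area.
Plume center vt = 0.350 × 1940 = 679 m, so the well at 706 m is 27 m downgradient of the peak.
√(4πDt) = 165.2 m, giving peak height M/(n_e·A·√(4πDt)) = 3.26/(0.40 × 34.1 × 165.2) = 0.001447 kg/m³.
(x−vt)²/(4Dt) = (27)²/(4 × 1.12 × 1940) = 0.08388; exp(−0.08388) = 0.9195.
C = 0.001447 × 0.9195 = 0.00133 kg/m³.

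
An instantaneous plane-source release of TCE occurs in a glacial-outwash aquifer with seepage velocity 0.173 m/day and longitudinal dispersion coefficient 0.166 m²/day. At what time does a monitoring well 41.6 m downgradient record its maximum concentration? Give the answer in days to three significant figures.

For the 1D instantaneous-source solution, setting ∂C/∂t = 0 at fixed x gives v²t² + 2Dt − x² = 0, so t = (√(D² + v²x²) − D)/v².
√(D² + v²x²) = √(0.166² + 0.173² × 41.6²) = 7.199; v² = 0.029929.
t = (7.199 − 0.166)/0.029929 = 235 days (vs. the pure-advection estimate x/v = 240 d).

235 days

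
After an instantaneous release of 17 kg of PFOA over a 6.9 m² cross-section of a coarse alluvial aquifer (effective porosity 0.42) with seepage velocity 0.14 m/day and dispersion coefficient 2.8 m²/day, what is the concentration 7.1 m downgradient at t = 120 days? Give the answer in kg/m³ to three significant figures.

0.0842 kg/m³

For an instantaneous plane source, C(x,t) = M/(n_e·A·√(4πDt)) · exp(−(x−vt)²/(4Dt)), with n_e·A the pore (flow) area.
Plume center vt = 0.14 × 120 = 16.8 m, so the well at 7.1 m is 9.7 m upgradient of the peak.
√(4πDt) = 64.98 m, giving peak height M/(n_e·A·√(4πDt)) = 17/(0.42 × 6.9 × 64.98) = 0.09028 kg/m³.
(x−vt)²/(4Dt) = (-9.7)²/(4 × 2.8 × 120) = 0.07001; exp(−0.07001) = 0.9324.
C = 0.09028 × 0.9324 = 0.0842 kg/m³.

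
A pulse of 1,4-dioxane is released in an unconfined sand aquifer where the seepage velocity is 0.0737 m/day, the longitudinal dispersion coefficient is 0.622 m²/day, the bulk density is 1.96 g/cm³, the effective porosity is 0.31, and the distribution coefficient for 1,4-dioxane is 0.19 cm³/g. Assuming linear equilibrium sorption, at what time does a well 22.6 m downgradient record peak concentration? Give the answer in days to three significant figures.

Retardation factor R = 1 + ρ_b·K_d/n = 1 + 1.96 × 0.19/0.31 = 2.201.
Sorption retards both mechanisms: v_R = v/R = 0.03348 m/day, D_R = D/R = 0.2826 m²/day.
Peak time from v_R²t² + 2D_R t − x² = 0: t = (√(D_R² + v_R²x²) − D_R)/v_R².
√(D_R² + v_R²x²) = √(0.2826² + 0.03348² × 22.6²) = 0.8077; v_R² = 0.001121.
t = (0.8077 − 0.2826)/0.001121 = 468 days.

468 days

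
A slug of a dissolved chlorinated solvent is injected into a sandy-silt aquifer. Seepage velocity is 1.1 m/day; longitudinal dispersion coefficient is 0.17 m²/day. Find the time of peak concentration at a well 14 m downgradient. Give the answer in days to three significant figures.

12.6 days

For the 1D instantaneous-source solution, setting ∂C/∂t = 0 at fixed x gives v²t² + 2Dt − x² = 0, so t = (√(D² + v²x²) − D)/v².
√(D² + v²x²) = √(0.17² + 1.1² × 14²) = 15.40; v² = 1.21.
t = (15.40 − 0.17)/1.21 = 12.6 days (vs. the pure-advection estimate x/v = 12.7 d).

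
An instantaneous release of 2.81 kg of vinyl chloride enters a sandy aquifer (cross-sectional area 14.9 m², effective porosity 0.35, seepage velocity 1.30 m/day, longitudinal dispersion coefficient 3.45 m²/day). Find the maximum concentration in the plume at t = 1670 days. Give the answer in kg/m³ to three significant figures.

0.00200 kg/m³

The peak of an instantaneous 1D plume sits at x = vt; there the Gaussian factor is 1 and C_max = M/(n_e·A·√(4πDt)), where n_e·A is the pore area the mass is dissolved in.
√(4πDt) = √(4π × 3.45 × 1670) = 269.1 m, so C_max = 2.81/(0.35 × 14.9 × 269.1) = 0.00200 kg/m³.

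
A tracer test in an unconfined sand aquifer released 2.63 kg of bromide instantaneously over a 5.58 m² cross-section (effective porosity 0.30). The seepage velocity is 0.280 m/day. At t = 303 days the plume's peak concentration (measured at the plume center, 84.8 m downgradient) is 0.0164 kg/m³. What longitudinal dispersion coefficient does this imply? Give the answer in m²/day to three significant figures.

2.41 m²/day

At the plume center C_max = M/(n_e·A·√(4πDt)), so D = M²/(4πt·(n_e·A·C_max)²).
n_e·A·C_max = 0.30 × 5.58 × 0.0164 = 0.02745 kg/m.
D = 2.63²/(4π × 303 × 0.02745²) = 2.41 m²/day.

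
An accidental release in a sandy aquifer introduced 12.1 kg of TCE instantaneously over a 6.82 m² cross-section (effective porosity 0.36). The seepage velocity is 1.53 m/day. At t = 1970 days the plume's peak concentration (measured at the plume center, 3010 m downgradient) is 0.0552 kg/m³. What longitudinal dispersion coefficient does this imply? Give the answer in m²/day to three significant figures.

At the plume center C_max = M/(n_e·A·√(4πDt)), so D = M²/(4πt·(n_e·A·C_max)²).
n_e·A·C_max = 0.36 × 6.82 × 0.0552 = 0.1355 kg/m.
D = 12.1²/(4π × 1970 × 0.1355²) = 0.322 m²/day.

0.322 m²/day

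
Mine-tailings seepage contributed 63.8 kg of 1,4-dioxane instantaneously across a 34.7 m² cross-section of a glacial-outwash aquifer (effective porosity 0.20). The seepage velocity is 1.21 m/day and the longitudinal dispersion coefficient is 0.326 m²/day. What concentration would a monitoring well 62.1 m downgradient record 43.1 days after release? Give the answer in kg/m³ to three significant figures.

0.119 kg/m³

For an instantaneous plane source, C(x,t) = M/(n_e·A·√(4πDt)) · exp(−(x−vt)²/(4Dt)), with n_e·A the pore (flow) area.
Plume center vt = 1.21 × 43.1 = 52.151 m, so the well at 62.1 m is 9.949 m downgradient of the peak.
√(4πDt) = 13.29 m, giving peak height M/(n_e·A·√(4πDt)) = 63.8/(0.20 × 34.7 × 13.29) = 0.6917 kg/m³.
(x−vt)²/(4Dt) = (9.949)²/(4 × 0.326 × 43.1) = 1.761; exp(−1.761) = 0.1719.
C = 0.6917 × 0.1719 = 0.119 kg/m³.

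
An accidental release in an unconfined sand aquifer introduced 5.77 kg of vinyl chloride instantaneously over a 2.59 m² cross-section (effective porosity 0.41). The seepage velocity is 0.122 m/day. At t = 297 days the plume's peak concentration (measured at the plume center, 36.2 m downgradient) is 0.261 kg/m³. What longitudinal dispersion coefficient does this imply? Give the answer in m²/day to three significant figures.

0.116 m²/day

At the plume center C_max = M/(n_e·A·√(4πDt)), so D = M²/(4πt·(n_e·A·C_max)²).
n_e·A·C_max = 0.41 × 2.59 × 0.261 = 0.2772 kg/m.
D = 5.77²/(4π × 297 × 0.2772²) = 0.116 m²/day.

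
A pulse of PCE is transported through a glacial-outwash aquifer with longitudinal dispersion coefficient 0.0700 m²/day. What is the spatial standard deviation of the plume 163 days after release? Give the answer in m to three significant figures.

Dispersive spreading gives a Gaussian with σ² = 2Dt; advection only shifts the center.
σ = √(2 × 0.0700 × 163) = 4.78 m.

4.78 m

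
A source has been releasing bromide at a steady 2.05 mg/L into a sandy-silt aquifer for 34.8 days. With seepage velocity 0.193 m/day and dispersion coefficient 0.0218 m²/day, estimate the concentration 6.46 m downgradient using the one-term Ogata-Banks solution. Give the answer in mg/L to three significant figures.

For a continuous step input, C/C₀ ≈ ½·erfc((x−vt)/(2√(Dt))).
vt = 0.193 × 34.8 = 6.7164 m and 2√(Dt) = 2√(0.0218 × 34.8) = 1.742 m.
Argument (x−vt)/(2√(Dt)) = (6.46 − 6.7164)/1.742 = -0.1472; ½·erfc(-0.1472) = 0.5825.
C = 2.05 × 0.5825 = 1.19 mg/L.

1.19 mg/L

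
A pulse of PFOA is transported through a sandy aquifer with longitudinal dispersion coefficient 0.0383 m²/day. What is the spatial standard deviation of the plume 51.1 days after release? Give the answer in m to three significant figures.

1.98 m

Dispersive spreading gives a Gaussian with σ² = 2Dt; advection only shifts the center.
σ = √(2 × 0.0383 × 51.1) = 1.98 m.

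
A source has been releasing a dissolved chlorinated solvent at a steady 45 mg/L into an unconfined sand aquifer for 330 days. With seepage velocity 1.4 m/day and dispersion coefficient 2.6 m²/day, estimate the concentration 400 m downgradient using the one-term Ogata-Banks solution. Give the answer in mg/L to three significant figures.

For a continuous step input, C/C₀ ≈ ½·erfc((x−vt)/(2√(Dt))).
vt = 1.4 × 330 = 462 m and 2√(Dt) = 2√(2.6 × 330) = 58.58 m.
Argument (x−vt)/(2√(Dt)) = (400 − 462)/58.58 = -1.058; ½·erfc(-1.058) = 0.9327.
C = 45 × 0.9327 = 42.0 mg/L.

42.0 mg/L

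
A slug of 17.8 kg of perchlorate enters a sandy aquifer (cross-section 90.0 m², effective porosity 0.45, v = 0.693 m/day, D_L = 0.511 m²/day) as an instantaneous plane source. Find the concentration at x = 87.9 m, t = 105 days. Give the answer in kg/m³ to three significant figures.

0.00582 kg/m³

For an instantaneous plane source, C(x,t) = M/(n_e·A·√(4πDt)) · exp(−(x−vt)²/(4Dt)), with n_e·A the pore (flow) area.
Plume center vt = 0.693 × 105 = 72.765 m, so the well at 87.9 m is 15.135 m downgradient of the peak.
√(4πDt) = 25.97 m, giving peak height M/(n_e·A·√(4πDt)) = 17.8/(0.45 × 90.0 × 25.97) = 0.01692 kg/m³.
(x−vt)²/(4Dt) = (15.135)²/(4 × 0.511 × 105) = 1.067; exp(−1.067) = 0.3440.
C = 0.01692 × 0.3440 = 0.00582 kg/m³.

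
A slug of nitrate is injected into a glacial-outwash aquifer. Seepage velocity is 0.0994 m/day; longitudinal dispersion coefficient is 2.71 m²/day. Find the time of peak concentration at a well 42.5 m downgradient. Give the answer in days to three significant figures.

For the 1D instantaneous-source solution, setting ∂C/∂t = 0 at fixed x gives v²t² + 2Dt − x² = 0, so t = (√(D² + v²x²) − D)/v².
√(D² + v²x²) = √(2.71² + 0.0994² × 42.5²) = 5.019; v² = 0.00988036.
t = (5.019 − 2.71)/0.00988036 = 234 days (vs. the pure-advection estimate x/v = 428 d).

234 days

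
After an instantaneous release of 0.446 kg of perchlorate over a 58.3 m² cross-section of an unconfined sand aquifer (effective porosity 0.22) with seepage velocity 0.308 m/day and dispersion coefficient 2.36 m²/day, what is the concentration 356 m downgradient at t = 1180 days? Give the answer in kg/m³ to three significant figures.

For an instantaneous plane source, C(x,t) = M/(n_e·A·√(4πDt)) · exp(−(x−vt)²/(4Dt)), with n_e·A the pore (flow) area.
Plume center vt = 0.308 × 1180 = 363.44 m, so the well at 356 m is 7.44 m upgradient of the peak.
√(4πDt) = 187.1 m, giving peak height M/(n_e·A·√(4πDt)) = 0.446/(0.22 × 58.3 × 187.1) = 0.0001859 kg/m³.
(x−vt)²/(4Dt) = (-7.44)²/(4 × 2.36 × 1180) = 0.004969; exp(−0.004969) = 0.9950.
C = 0.0001859 × 0.9950 = 0.000185 kg/m³.

0.000185 kg/m³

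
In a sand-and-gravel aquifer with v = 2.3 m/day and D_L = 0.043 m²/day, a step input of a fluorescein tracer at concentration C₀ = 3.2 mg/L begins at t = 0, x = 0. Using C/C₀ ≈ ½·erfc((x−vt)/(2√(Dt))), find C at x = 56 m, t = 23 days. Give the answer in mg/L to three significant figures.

0.0440 mg/L

For a continuous step input, C/C₀ ≈ ½·erfc((x−vt)/(2√(Dt))).
vt = 2.3 × 23 = 52.9 m and 2√(Dt) = 2√(0.043 × 23) = 1.989 m.
Argument (x−vt)/(2√(Dt)) = (56 − 52.9)/1.989 = 1.559; ½·erfc(1.559) = 0.01374.
C = 3.2 × 0.01374 = 0.0440 mg/L.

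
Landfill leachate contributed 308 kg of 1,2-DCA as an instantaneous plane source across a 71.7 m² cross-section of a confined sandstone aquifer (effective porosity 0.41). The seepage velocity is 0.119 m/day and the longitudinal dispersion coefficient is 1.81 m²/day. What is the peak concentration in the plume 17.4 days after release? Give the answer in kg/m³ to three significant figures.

The peak of an instantaneous 1D plume sits at x = vt; there the Gaussian factor is 1 and C_max = M/(n_e·A·√(4πDt)), where n_e·A is the pore area the mass is dissolved in.
√(4πDt) = √(4π × 1.81 × 17.4) = 19.89 m, so C_max = 308/(0.41 × 71.7 × 19.89) = 0.527 kg/m³.

0.527 kg/m³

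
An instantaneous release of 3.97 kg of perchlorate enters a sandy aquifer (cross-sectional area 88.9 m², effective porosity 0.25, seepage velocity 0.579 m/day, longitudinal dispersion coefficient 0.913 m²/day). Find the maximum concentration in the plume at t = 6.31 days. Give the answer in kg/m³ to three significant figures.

The peak of an instantaneous 1D plume sits at x = vt; there the Gaussian factor is 1 and C_max = M/(n_e·A·√(4πDt)), where n_e·A is the pore area the mass is dissolved in.
√(4πDt) = √(4π × 0.913 × 6.31) = 8.509 m, so C_max = 3.97/(0.25 × 88.9 × 8.509) = 0.0210 kg/m³.

0.0210 kg/m³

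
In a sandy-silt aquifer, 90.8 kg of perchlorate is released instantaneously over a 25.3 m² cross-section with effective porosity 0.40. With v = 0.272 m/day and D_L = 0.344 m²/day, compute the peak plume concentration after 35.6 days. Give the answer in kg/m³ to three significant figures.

The peak of an instantaneous 1D plume sits at x = vt; there the Gaussian factor is 1 and C_max = M/(n_e·A·√(4πDt)), where n_e·A is the pore area the mass is dissolved in.
√(4πDt) = √(4π × 0.344 × 35.6) = 12.41 m, so C_max = 90.8/(0.40 × 25.3 × 12.41) = 0.723 kg/m³.

0.723 kg/m³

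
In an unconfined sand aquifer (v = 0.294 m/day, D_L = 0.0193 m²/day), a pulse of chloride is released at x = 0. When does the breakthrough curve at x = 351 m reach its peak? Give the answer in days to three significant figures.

For the 1D instantaneous-source solution, setting ∂C/∂t = 0 at fixed x gives v²t² + 2Dt − x² = 0, so t = (√(D² + v²x²) − D)/v².
√(D² + v²x²) = √(0.0193² + 0.294² × 351²) = 103.2; v² = 0.086436.
t = (103.2 − 0.0193)/0.086436 = 1190 days (vs. the pure-advection estimate x/v = 1190 d).

1190 days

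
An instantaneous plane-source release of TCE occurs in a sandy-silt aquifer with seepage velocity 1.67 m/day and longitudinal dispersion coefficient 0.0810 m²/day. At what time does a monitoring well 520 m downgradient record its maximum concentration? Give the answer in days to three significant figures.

For the 1D instantaneous-source solution, setting ∂C/∂t = 0 at fixed x gives v²t² + 2Dt − x² = 0, so t = (√(D² + v²x²) − D)/v².
√(D² + v²x²) = √(0.0810² + 1.67² × 520²) = 868.4; v² = 2.7889.
t = (868.4 − 0.0810)/2.7889 = 311 days (vs. the pure-advection estimate x/v = 311 d).

311 days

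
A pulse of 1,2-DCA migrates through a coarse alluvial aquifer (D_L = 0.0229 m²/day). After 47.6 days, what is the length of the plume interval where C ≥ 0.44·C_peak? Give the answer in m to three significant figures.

3.78 m

The plume is Gaussian with σ = √(2Dt) = √(2 × 0.0229 × 47.6) = 1.477 m.
C/C_peak = exp(−Δx²/(2σ²)) = 0.44 ⇒ Δx = σ·√(−2 ln 0.44) = 1.477 × 1.281 = 1.892 m.
Width = 2Δx = 3.78 m.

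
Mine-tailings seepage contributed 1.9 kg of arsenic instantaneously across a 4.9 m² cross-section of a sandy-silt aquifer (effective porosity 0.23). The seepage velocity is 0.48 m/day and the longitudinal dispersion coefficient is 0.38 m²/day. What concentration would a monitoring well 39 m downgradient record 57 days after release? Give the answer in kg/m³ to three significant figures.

For an instantaneous plane source, C(x,t) = M/(n_e·A·√(4πDt)) · exp(−(x−vt)²/(4Dt)), with n_e·A the pore (flow) area.
Plume center vt = 0.48 × 57 = 27.36 m, so the well at 39 m is 11.64 m downgradient of the peak.
√(4πDt) = 16.50 m, giving peak height M/(n_e·A·√(4πDt)) = 1.9/(0.23 × 4.9 × 16.50) = 0.1022 kg/m³.
(x−vt)²/(4Dt) = (11.64)²/(4 × 0.38 × 57) = 1.564; exp(−1.564) = 0.2093.
C = 0.1022 × 0.2093 = 0.0214 kg/m³.

0.0214 kg/m³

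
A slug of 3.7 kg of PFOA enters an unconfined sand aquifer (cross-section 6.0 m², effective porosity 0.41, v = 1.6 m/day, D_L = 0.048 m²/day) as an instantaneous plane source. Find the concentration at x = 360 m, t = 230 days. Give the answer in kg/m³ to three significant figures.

0.0300 kg/m³

For an instantaneous plane source, C(x,t) = M/(n_e·A·√(4πDt)) · exp(−(x−vt)²/(4Dt)), with n_e·A the pore (flow) area.
Plume center vt = 1.6 × 230 = 368 m, so the well at 360 m is 8 m upgradient of the peak.
√(4πDt) = 11.78 m, giving peak height M/(n_e·A·√(4πDt)) = 3.7/(0.41 × 6.0 × 11.78) = 0.1277 kg/m³.
(x−vt)²/(4Dt) = (-8)²/(4 × 0.048 × 230) = 1.449; exp(−1.449) = 0.2348.
C = 0.1277 × 0.2348 = 0.0300 kg/m³.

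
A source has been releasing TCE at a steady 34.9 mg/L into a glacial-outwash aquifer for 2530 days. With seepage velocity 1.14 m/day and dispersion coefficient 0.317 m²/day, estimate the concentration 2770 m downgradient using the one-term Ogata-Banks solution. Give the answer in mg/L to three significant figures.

34.8 mg/L

For a continuous step input, C/C₀ ≈ ½·erfc((x−vt)/(2√(Dt))).
vt = 1.14 × 2530 = 2884.2 m and 2√(Dt) = 2√(0.317 × 2530) = 56.64 m.
Argument (x−vt)/(2√(Dt)) = (2770 − 2884.2)/56.64 = -2.016; ½·erfc(-2.016) = 0.9978.
C = 34.9 × 0.9978 = 34.8 mg/L.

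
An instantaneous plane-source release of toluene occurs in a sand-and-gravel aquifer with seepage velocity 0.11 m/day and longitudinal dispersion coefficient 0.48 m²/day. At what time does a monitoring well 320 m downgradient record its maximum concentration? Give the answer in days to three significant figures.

2870 days

For the 1D instantaneous-source solution, setting ∂C/∂t = 0 at fixed x gives v²t² + 2Dt − x² = 0, so t = (√(D² + v²x²) − D)/v².
√(D² + v²x²) = √(0.48² + 0.11² × 320²) = 35.20; v² = 0.0121.
t = (35.20 − 0.48)/0.0121 = 2870 days (vs. the pure-advection estimate x/v = 2910 d).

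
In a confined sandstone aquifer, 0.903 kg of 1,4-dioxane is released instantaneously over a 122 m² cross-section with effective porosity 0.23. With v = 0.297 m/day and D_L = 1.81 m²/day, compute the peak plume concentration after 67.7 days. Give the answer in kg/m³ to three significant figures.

The peak of an instantaneous 1D plume sits at x = vt; there the Gaussian factor is 1 and C_max = M/(n_e·A·√(4πDt)), where n_e·A is the pore area the mass is dissolved in.
√(4πDt) = √(4π × 1.81 × 67.7) = 39.24 m, so C_max = 0.903/(0.23 × 122 × 39.24) = 0.000820 kg/m³.

0.000820 kg/m³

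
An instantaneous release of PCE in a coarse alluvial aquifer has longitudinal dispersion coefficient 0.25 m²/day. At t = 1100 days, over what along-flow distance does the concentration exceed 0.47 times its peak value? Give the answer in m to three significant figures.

The plume is Gaussian with σ = √(2Dt) = √(2 × 0.25 × 1100) = 23.45 m.
C/C_peak = exp(−Δx²/(2σ²)) = 0.47 ⇒ Δx = σ·√(−2 ln 0.47) = 23.45 × 1.229 = 28.82 m.
Width = 2Δx = 57.6 m.

57.6 m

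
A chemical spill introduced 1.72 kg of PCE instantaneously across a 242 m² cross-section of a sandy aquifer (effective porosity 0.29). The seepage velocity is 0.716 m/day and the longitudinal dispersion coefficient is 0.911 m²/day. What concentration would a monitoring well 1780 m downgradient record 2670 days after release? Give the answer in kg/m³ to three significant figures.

For an instantaneous plane source, C(x,t) = M/(n_e·A·√(4πDt)) · exp(−(x−vt)²/(4Dt)), with n_e·A the pore (flow) area.
Plume center vt = 0.716 × 2670 = 1911.72 m, so the well at 1780 m is 131.72 m upgradient of the peak.
√(4πDt) = 174.8 m, giving peak height M/(n_e·A·√(4πDt)) = 1.72/(0.29 × 242 × 174.8) = 0.0001402 kg/m³.
(x−vt)²/(4Dt) = (-131.72)²/(4 × 0.911 × 2670) = 1.783; exp(−1.783) = 0.1681.
C = 0.0001402 × 0.1681 = 2.36e-05 kg/m³.

2.36e-05 kg/m³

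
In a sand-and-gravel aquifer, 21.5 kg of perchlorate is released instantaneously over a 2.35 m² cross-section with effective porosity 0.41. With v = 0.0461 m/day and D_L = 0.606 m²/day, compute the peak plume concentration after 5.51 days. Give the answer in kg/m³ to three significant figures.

3.44 kg/m³

The peak of an instantaneous 1D plume sits at x = vt; there the Gaussian factor is 1 and C_max = M/(n_e·A·√(4πDt)), where n_e·A is the pore area the mass is dissolved in.
√(4πDt) = √(4π × 0.606 × 5.51) = 6.478 m, so C_max = 21.5/(0.41 × 2.35 × 6.478) = 3.44 kg/m³.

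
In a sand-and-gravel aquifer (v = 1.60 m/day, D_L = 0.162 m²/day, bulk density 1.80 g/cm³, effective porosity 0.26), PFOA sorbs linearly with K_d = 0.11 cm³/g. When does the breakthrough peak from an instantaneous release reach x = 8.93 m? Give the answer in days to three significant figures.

9.72 days

Retardation factor R = 1 + ρ_b·K_d/n = 1 + 1.80 × 0.11/0.26 = 1.762.
Sorption retards both mechanisms: v_R = v/R = 0.9081 m/day, D_R = D/R = 0.09194 m²/day.
Peak time from v_R²t² + 2D_R t − x² = 0: t = (√(D_R² + v_R²x²) − D_R)/v_R².
√(D_R² + v_R²x²) = √(0.09194² + 0.9081² × 8.93²) = 8.110; v_R² = 0.8246.
t = (8.110 − 0.09194)/0.8246 = 9.72 days.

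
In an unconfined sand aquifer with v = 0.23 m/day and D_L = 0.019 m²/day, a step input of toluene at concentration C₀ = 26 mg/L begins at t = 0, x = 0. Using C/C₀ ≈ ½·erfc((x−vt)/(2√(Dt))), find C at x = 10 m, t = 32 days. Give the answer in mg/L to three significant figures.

For a continuous step input, C/C₀ ≈ ½·erfc((x−vt)/(2√(Dt))).
vt = 0.23 × 32 = 7.36 m and 2√(Dt) = 2√(0.019 × 32) = 1.559 m.
Argument (x−vt)/(2√(Dt)) = (10 − 7.36)/1.559 = 1.693; ½·erfc(1.693) = 0.008327.
C = 26 × 0.008327 = 0.217 mg/L.

0.217 mg/L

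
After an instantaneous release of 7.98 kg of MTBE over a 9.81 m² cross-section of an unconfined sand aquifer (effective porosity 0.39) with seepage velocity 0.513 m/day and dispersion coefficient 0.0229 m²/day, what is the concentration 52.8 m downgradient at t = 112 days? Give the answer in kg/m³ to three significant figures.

For an instantaneous plane source, C(x,t) = M/(n_e·A·√(4πDt)) · exp(−(x−vt)²/(4Dt)), with n_e·A the pore (flow) area.
Plume center vt = 0.513 × 112 = 57.456 m, so the well at 52.8 m is 4.656 m upgradient of the peak.
√(4πDt) = 5.677 m, giving peak height M/(n_e·A·√(4πDt)) = 7.98/(0.39 × 9.81 × 5.677) = 0.3674 kg/m³.
(x−vt)²/(4Dt) = (-4.656)²/(4 × 0.0229 × 112) = 2.113; exp(−2.113) = 0.1209.
C = 0.3674 × 0.1209 = 0.0444 kg/m³.

0.0444 kg/m³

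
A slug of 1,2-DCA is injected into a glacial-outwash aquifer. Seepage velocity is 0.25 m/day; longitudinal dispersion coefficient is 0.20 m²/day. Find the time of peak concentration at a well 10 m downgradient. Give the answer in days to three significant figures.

36.9 days

For the 1D instantaneous-source solution, setting ∂C/∂t = 0 at fixed x gives v²t² + 2Dt − x² = 0, so t = (√(D² + v²x²) − D)/v².
√(D² + v²x²) = √(0.20² + 0.25² × 10²) = 2.508; v² = 0.0625.
t = (2.508 − 0.20)/0.0625 = 36.9 days (vs. the pure-advection estimate x/v = 40.0 d).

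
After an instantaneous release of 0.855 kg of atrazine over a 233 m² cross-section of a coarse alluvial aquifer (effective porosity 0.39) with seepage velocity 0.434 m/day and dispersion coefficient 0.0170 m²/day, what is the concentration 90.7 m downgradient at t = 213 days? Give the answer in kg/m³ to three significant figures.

For an instantaneous plane source, C(x,t) = M/(n_e·A·√(4πDt)) · exp(−(x−vt)²/(4Dt)), with n_e·A the pore (flow) area.
Plume center vt = 0.434 × 213 = 92.442 m, so the well at 90.7 m is 1.742 m upgradient of the peak.
√(4πDt) = 6.746 m, giving peak height M/(n_e·A·√(4πDt)) = 0.855/(0.39 × 233 × 6.746) = 0.001395 kg/m³.
(x−vt)²/(4Dt) = (-1.742)²/(4 × 0.0170 × 213) = 0.2095; exp(−0.2095) = 0.8110.
C = 0.001395 × 0.8110 = 0.00113 kg/m³.

0.00113 kg/m³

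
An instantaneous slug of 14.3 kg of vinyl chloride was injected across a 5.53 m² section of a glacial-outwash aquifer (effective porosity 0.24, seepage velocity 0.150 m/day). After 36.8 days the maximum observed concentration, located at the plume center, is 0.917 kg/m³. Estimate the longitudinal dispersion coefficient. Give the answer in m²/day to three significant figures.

0.299 m²/day

At the plume center C_max = M/(n_e·A·√(4πDt)), so D = M²/(4πt·(n_e·A·C_max)²).
n_e·A·C_max = 0.24 × 5.53 × 0.917 = 1.217 kg/m.
D = 14.3²/(4π × 36.8 × 1.217²) = 0.299 m²/day.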